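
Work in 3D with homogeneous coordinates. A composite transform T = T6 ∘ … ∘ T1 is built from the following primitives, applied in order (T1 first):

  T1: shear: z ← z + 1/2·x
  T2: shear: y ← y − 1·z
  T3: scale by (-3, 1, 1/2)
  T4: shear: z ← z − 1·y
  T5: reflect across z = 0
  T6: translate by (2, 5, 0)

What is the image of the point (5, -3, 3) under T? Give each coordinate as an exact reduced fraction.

T(p) = (-13, -7/2, -45/4)

T1 shear: z ← z + 1/2·x: (5, -3, 3) → (5, -3, 11/2)
T2 shear: y ← y − 1·z: (5, -3, 11/2) → (5, -17/2, 11/2)
T3 scale by (-3, 1, 1/2): (5, -17/2, 11/2) → (-15, -17/2, 11/4)
T4 shear: z ← z − 1·y: (-15, -17/2, 11/4) → (-15, -17/2, 45/4)
T5 reflect across z = 0: (-15, -17/2, 45/4) → (-15, -17/2, -45/4)
T6 translate by (2, 5, 0): (-15, -17/2, -45/4) → (-13, -7/2, -45/4)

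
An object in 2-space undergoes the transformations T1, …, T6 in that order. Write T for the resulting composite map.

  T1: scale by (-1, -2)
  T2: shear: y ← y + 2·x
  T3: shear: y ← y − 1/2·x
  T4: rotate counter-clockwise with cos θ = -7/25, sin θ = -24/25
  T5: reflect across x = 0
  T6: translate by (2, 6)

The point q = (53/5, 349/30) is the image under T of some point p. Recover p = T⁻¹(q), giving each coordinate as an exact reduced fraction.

T1 = [-1 0 0; 0 -2 0; 0 0 1]
T2·T1 = [-1 0 0; -2 -2 0; 0 0 1]
T3·…·T1 = [-1 0 0; -3/2 -2 0; 0 0 1]
T4·…·T1 = [-29/25 -48/25 0; 69/50 14/25 0; 0 0 1]
T5·…·T1 = [29/25 48/25 0; 69/50 14/25 0; 0 0 1]
T6·…·T1 = [29/25 48/25 2; 69/50 14/25 6; 0 0 1]
det M = -2; M⁻¹ = [-7/25 24/25 -26/5; 69/100 -29/50 21/10; 0 0 1]
M⁻¹ · (53/5, 349/30)ᵀ = (3, 8/3)ᵀ

p = (3, 8/3)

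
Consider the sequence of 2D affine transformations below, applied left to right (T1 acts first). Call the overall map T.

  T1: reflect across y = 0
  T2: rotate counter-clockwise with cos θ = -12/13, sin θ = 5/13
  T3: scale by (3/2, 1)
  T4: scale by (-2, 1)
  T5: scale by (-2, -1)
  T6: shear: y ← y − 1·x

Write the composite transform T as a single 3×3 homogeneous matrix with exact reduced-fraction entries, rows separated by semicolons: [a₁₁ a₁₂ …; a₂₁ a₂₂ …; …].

T1 = [1 0 0; 0 -1 0; 0 0 1]
T2·T1 = [-12/13 5/13 0; 5/13 12/13 0; 0 0 1]
T3·…·T1 = [-18/13 15/26 0; 5/13 12/13 0; 0 0 1]
T4·…·T1 = [36/13 -15/13 0; 5/13 12/13 0; 0 0 1]
T5·…·T1 = [-72/13 30/13 0; -5/13 -12/13 0; 0 0 1]
T6·…·T1 = [-72/13 30/13 0; 67/13 -42/13 0; 0 0 1]

T = [-72/13 30/13 0; 67/13 -42/13 0; 0 0 1]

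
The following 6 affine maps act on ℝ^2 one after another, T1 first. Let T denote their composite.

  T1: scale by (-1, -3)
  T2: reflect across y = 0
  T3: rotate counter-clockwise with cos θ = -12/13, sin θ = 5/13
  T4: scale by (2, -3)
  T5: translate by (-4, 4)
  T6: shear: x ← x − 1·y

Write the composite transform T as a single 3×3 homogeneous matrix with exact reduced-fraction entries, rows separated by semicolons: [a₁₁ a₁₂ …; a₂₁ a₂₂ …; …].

T = [9/13 -138/13 -8; 15/13 108/13 4; 0 0 1]

T1 = [-1 0 0; 0 -3 0; 0 0 1]
T2·T1 = [-1 0 0; 0 3 0; 0 0 1]
T3·…·T1 = [12/13 -15/13 0; -5/13 -36/13 0; 0 0 1]
T4·…·T1 = [24/13 -30/13 0; 15/13 108/13 0; 0 0 1]
T5·…·T1 = [24/13 -30/13 -4; 15/13 108/13 4; 0 0 1]
T6·…·T1 = [9/13 -138/13 -8; 15/13 108/13 4; 0 0 1]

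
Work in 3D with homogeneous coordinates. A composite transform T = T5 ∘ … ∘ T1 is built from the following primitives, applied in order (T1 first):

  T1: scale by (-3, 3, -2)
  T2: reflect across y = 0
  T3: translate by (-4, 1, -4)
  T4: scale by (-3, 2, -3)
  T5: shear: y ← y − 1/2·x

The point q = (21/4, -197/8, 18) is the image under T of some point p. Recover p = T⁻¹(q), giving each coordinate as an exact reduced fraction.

p = (-3/4, 4, 1)

T1 = [-3 0 0 0; 0 3 0 0; 0 0 -2 0; 0 0 0 1]
T2·T1 = [-3 0 0 0; 0 -3 0 0; 0 0 -2 0; 0 0 0 1]
T3·…·T1 = [-3 0 0 -4; 0 -3 0 1; 0 0 -2 -4; 0 0 0 1]
T4·…·T1 = [9 0 0 12; 0 -6 0 2; 0 0 6 12; 0 0 0 1]
T5·…·T1 = [9 0 0 12; -9/2 -6 0 -4; 0 0 6 12; 0 0 0 1]
det M = -324; M⁻¹ = [1/9 0 0 -4/3; -1/12 -1/6 0 1/3; 0 0 1/6 -2; 0 0 0 1]
M⁻¹ · (21/4, -197/8, 18)ᵀ = (-3/4, 4, 1)ᵀ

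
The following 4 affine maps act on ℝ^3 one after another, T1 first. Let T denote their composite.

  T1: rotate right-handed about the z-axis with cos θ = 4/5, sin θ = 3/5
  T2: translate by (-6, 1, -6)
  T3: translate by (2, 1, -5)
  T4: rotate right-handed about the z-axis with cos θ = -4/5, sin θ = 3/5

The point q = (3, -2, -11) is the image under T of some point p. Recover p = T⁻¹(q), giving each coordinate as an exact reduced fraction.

p = (-1, -2, 0)

T1 = [4/5 -3/5 0 0; 3/5 4/5 0 0; 0 0 1 0; 0 0 0 1]
T2·T1 = [4/5 -3/5 0 -6; 3/5 4/5 0 1; 0 0 1 -6; 0 0 0 1]
T3·…·T1 = [4/5 -3/5 0 -4; 3/5 4/5 0 2; 0 0 1 -11; 0 0 0 1]
T4·…·T1 = [-1 0 0 2; 0 -1 0 -4; 0 0 1 -11; 0 0 0 1]
det M = 1; M⁻¹ = [-1 0 0 2; 0 -1 0 -4; 0 0 1 11; 0 0 0 1]
M⁻¹ · (3, -2, -11)ᵀ = (-1, -2, 0)ᵀ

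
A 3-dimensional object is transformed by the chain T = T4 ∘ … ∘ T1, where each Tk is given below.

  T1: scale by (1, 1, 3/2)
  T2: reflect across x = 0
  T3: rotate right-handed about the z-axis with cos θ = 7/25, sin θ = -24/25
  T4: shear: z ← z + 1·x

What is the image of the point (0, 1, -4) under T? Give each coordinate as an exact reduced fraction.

T1 scale by (1, 1, 3/2): (0, 1, -4) → (0, 1, -6)
T2 reflect across x = 0: (0, 1, -6) → (0, 1, -6)
T3 rotate right-handed about the z-axis with cos θ = 7/25, sin θ = -24/25: (0, 1, -6) → (24/25, 7/25, -6)
T4 shear: z ← z + 1·x: (24/25, 7/25, -6) → (24/25, 7/25, -126/25)

T(p) = (24/25, 7/25, -126/25)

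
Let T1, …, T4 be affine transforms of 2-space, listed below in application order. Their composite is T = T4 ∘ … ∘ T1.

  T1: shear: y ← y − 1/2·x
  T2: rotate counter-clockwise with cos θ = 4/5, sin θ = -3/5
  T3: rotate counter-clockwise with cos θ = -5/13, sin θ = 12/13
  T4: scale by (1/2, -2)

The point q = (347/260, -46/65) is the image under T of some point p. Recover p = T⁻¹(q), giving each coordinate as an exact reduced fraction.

p = (1, -2)

T1 = [1 0 0; -1/2 1 0; 0 0 1]
T2·T1 = [1/2 3/5 0; -1 4/5 0; 0 0 1]
T3·…·T1 = [19/26 -63/65 0; 11/13 16/65 0; 0 0 1]
T4·…·T1 = [19/52 -63/130 0; -22/13 -32/65 0; 0 0 1]
det M = -1; M⁻¹ = [32/65 -63/130 0; -22/13 -19/52 0; 0 0 1]
M⁻¹ · (347/260, -46/65)ᵀ = (1, -2)ᵀ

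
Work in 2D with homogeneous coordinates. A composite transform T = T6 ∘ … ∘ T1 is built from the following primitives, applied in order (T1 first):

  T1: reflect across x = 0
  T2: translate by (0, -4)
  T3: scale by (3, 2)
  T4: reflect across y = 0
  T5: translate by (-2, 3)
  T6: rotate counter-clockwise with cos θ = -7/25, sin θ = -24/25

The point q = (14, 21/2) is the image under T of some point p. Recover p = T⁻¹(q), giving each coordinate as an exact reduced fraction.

T1 = [-1 0 0; 0 1 0; 0 0 1]
T2·T1 = [-1 0 0; 0 1 -4; 0 0 1]
T3·…·T1 = [-3 0 0; 0 2 -8; 0 0 1]
T4·…·T1 = [-3 0 0; 0 -2 8; 0 0 1]
T5·…·T1 = [-3 0 -2; 0 -2 11; 0 0 1]
T6·…·T1 = [21/25 -48/25 278/25; 72/25 14/25 -29/25; 0 0 1]
det M = 6; M⁻¹ = [7/75 8/25 -2/3; -12/25 7/50 11/2; 0 0 1]
M⁻¹ · (14, 21/2)ᵀ = (4, 1/4)ᵀ

p = (4, 1/4)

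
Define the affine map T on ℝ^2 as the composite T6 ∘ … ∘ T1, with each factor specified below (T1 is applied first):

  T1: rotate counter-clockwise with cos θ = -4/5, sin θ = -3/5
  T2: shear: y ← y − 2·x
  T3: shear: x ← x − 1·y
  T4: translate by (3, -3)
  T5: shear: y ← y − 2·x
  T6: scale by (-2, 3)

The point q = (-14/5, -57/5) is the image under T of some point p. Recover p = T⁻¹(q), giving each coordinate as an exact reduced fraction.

T1 = [-4/5 3/5 0; -3/5 -4/5 0; 0 0 1]
T2·T1 = [-4/5 3/5 0; 1 -2 0; 0 0 1]
T3·…·T1 = [-9/5 13/5 0; 1 -2 0; 0 0 1]
T4·…·T1 = [-9/5 13/5 3; 1 -2 -3; 0 0 1]
T5·…·T1 = [-9/5 13/5 3; 23/5 -36/5 -9; 0 0 1]
T6·…·T1 = [18/5 -26/5 -6; 69/5 -108/5 -27; 0 0 1]
det M = -6; M⁻¹ = [18/5 -13/15 -9/5; 23/10 -3/5 -12/5; 0 0 1]
M⁻¹ · (-14/5, -57/5)ᵀ = (-2, -2)ᵀ

p = (-2, -2)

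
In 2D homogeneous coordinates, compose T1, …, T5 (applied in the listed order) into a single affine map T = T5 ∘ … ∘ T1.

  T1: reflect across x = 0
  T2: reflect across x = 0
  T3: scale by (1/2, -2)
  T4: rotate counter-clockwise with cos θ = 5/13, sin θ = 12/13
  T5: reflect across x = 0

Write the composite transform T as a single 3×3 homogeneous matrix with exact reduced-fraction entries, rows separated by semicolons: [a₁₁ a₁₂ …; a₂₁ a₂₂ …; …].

T = [-5/26 -24/13 0; 6/13 -10/13 0; 0 0 1]

T1 = [-1 0 0; 0 1 0; 0 0 1]
T2·T1 = [1 0 0; 0 1 0; 0 0 1]
T3·…·T1 = [1/2 0 0; 0 -2 0; 0 0 1]
T4·…·T1 = [5/26 24/13 0; 6/13 -10/13 0; 0 0 1]
T5·…·T1 = [-5/26 -24/13 0; 6/13 -10/13 0; 0 0 1]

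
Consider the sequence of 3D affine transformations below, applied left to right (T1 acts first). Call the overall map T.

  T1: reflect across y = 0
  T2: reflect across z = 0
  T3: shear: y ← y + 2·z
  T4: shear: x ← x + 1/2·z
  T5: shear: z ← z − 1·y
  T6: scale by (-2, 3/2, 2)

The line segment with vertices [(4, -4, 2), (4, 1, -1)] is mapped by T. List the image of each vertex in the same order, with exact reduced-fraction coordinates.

image vertices: (-6, 0, -4), (-9, 3/2, 0)

T1 reflect across y = 0: (4, -4, 2) → (4, 4, 2); (4, 1, -1) → (4, -1, -1)
T2 reflect across z = 0: (4, 4, 2) → (4, 4, -2); (4, -1, -1) → (4, -1, 1)
T3 shear: y ← y + 2·z: (4, 4, -2) → (4, 0, -2); (4, -1, 1) → (4, 1, 1)
T4 shear: x ← x + 1/2·z: (4, 0, -2) → (3, 0, -2); (4, 1, 1) → (9/2, 1, 1)
T5 shear: z ← z − 1·y: (3, 0, -2) → (3, 0, -2); (9/2, 1, 1) → (9/2, 1, 0)
T6 scale by (-2, 3/2, 2): (3, 0, -2) → (-6, 0, -4); (9/2, 1, 0) → (-9, 3/2, 0)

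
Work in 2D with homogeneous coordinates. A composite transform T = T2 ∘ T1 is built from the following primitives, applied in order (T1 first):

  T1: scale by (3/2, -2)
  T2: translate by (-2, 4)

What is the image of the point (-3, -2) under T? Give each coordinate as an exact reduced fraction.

T1 scale by (3/2, -2): (-3, -2) → (-9/2, 4)
T2 translate by (-2, 4): (-9/2, 4) → (-13/2, 8)

T(p) = (-13/2, 8)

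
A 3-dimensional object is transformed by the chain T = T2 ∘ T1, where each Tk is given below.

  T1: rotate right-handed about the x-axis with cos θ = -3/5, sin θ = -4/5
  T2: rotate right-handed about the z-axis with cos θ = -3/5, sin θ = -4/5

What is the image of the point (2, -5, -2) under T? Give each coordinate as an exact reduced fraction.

T1 rotate right-handed about the x-axis with cos θ = -3/5, sin θ = -4/5: (2, -5, -2) → (2, 7/5, 26/5)
T2 rotate right-handed about the z-axis with cos θ = -3/5, sin θ = -4/5: (2, 7/5, 26/5) → (-2/25, -61/25, 26/5)

T(p) = (-2/25, -61/25, 26/5)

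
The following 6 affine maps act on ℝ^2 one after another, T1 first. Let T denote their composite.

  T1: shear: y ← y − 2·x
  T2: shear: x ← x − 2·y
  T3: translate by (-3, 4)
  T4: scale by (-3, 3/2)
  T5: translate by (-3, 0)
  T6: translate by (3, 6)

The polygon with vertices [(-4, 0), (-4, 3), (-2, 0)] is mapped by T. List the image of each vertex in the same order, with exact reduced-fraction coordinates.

image vertices: (69, 24), (87, 57/2), (39, 18)

T1 shear: y ← y − 2·x: (-4, 0) → (-4, 8); (-4, 3) → (-4, 11); (-2, 0) → (-2, 4)
T2 shear: x ← x − 2·y: (-4, 8) → (-20, 8); (-4, 11) → (-26, 11); (-2, 4) → (-10, 4)
T3 translate by (-3, 4): (-20, 8) → (-23, 12); (-26, 11) → (-29, 15); (-10, 4) → (-13, 8)
T4 scale by (-3, 3/2): (-23, 12) → (69, 18); (-29, 15) → (87, 45/2); (-13, 8) → (39, 12)
T5 translate by (-3, 0): (69, 18) → (66, 18); (87, 45/2) → (84, 45/2); (39, 12) → (36, 12)
T6 translate by (3, 6): (66, 18) → (69, 24); (84, 45/2) → (87, 57/2); (36, 12) → (39, 18)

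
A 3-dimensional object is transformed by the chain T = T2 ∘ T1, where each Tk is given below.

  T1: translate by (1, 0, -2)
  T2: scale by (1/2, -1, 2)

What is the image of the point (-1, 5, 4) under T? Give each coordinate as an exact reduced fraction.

T1 translate by (1, 0, -2): (-1, 5, 4) → (0, 5, 2)
T2 scale by (1/2, -1, 2): (0, 5, 2) → (0, -5, 4)

T(p) = (0, -5, 4)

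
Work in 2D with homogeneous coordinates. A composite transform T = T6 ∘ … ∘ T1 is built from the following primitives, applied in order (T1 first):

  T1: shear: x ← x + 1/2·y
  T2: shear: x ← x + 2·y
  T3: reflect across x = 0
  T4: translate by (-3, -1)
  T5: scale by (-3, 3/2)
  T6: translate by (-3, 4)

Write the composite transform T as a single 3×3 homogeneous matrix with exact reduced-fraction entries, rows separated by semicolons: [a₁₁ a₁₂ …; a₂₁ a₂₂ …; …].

T1 = [1 1/2 0; 0 1 0; 0 0 1]
T2·T1 = [1 5/2 0; 0 1 0; 0 0 1]
T3·…·T1 = [-1 -5/2 0; 0 1 0; 0 0 1]
T4·…·T1 = [-1 -5/2 -3; 0 1 -1; 0 0 1]
T5·…·T1 = [3 15/2 9; 0 3/2 -3/2; 0 0 1]
T6·…·T1 = [3 15/2 6; 0 3/2 5/2; 0 0 1]

T = [3 15/2 6; 0 3/2 5/2; 0 0 1]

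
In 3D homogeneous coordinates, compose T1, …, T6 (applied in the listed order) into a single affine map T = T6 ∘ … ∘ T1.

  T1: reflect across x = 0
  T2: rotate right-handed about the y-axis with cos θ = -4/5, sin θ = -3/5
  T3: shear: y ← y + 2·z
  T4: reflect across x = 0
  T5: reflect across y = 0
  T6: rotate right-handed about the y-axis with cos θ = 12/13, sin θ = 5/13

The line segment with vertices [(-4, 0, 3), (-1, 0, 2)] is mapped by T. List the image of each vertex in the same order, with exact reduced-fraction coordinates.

T1 reflect across x = 0: (-4, 0, 3) → (4, 0, 3); (-1, 0, 2) → (1, 0, 2)
T2 rotate right-handed about the y-axis with cos θ = -4/5, sin θ = -3/5: (4, 0, 3) → (-5, 0, 0); (1, 0, 2) → (-2, 0, -1)
T3 shear: y ← y + 2·z: (-5, 0, 0) → (-5, 0, 0); (-2, 0, -1) → (-2, -2, -1)
T4 reflect across x = 0: (-5, 0, 0) → (5, 0, 0); (-2, -2, -1) → (2, -2, -1)
T5 reflect across y = 0: (5, 0, 0) → (5, 0, 0); (2, -2, -1) → (2, 2, -1)
T6 rotate right-handed about the y-axis with cos θ = 12/13, sin θ = 5/13: (5, 0, 0) → (60/13, 0, -25/13); (2, 2, -1) → (19/13, 2, -22/13)

image vertices: (60/13, 0, -25/13), (19/13, 2, -22/13)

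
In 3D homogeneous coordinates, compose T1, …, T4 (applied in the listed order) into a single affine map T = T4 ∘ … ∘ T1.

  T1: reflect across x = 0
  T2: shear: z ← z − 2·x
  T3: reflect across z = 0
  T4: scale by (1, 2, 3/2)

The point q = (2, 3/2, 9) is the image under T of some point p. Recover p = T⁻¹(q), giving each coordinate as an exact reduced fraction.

p = (-2, 3/4, -2)

T1 = [-1 0 0 0; 0 1 0 0; 0 0 1 0; 0 0 0 1]
T2·T1 = [-1 0 0 0; 0 1 0 0; 2 0 1 0; 0 0 0 1]
T3·…·T1 = [-1 0 0 0; 0 1 0 0; -2 0 -1 0; 0 0 0 1]
T4·…·T1 = [-1 0 0 0; 0 2 0 0; -3 0 -3/2 0; 0 0 0 1]
det M = 3; M⁻¹ = [-1 0 0 0; 0 1/2 0 0; 2 0 -2/3 0; 0 0 0 1]
M⁻¹ · (2, 3/2, 9)ᵀ = (-2, 3/4, -2)ᵀ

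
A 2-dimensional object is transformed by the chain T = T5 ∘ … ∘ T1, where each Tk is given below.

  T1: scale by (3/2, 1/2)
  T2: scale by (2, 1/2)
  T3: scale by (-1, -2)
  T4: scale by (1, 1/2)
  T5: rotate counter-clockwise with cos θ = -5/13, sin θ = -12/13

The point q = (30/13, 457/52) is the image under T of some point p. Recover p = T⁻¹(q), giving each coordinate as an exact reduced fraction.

T1 = [3/2 0 0; 0 1/2 0; 0 0 1]
T2·T1 = [3 0 0; 0 1/4 0; 0 0 1]
T3·…·T1 = [-3 0 0; 0 -1/2 0; 0 0 1]
T4·…·T1 = [-3 0 0; 0 -1/4 0; 0 0 1]
T5·…·T1 = [15/13 -3/13 0; 36/13 5/52 0; 0 0 1]
det M = 3/4; M⁻¹ = [5/39 4/13 0; -48/13 20/13 0; 0 0 1]
M⁻¹ · (30/13, 457/52)ᵀ = (3, 5)ᵀ

p = (3, 5)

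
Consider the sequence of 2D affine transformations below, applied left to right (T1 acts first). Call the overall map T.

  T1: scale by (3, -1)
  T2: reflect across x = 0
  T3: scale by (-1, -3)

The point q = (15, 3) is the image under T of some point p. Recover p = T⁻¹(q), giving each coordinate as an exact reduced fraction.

p = (5, 1)

T1 = [3 0 0; 0 -1 0; 0 0 1]
T2·T1 = [-3 0 0; 0 -1 0; 0 0 1]
T3·…·T1 = [3 0 0; 0 3 0; 0 0 1]
det M = 9; M⁻¹ = [1/3 0 0; 0 1/3 0; 0 0 1]
M⁻¹ · (15, 3)ᵀ = (5, 1)ᵀ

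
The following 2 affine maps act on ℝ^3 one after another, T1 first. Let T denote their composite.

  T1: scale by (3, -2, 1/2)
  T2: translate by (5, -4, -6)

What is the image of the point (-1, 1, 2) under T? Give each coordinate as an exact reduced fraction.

T(p) = (2, -6, -5)

T1 scale by (3, -2, 1/2): (-1, 1, 2) → (-3, -2, 1)
T2 translate by (5, -4, -6): (-3, -2, 1) → (2, -6, -5)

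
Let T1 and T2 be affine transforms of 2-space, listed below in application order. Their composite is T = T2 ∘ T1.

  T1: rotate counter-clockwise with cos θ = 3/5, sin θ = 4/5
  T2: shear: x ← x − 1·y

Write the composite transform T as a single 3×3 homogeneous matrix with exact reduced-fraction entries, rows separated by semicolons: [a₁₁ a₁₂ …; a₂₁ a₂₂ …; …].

T = [-1/5 -7/5 0; 4/5 3/5 0; 0 0 1]

T1 = [3/5 -4/5 0; 4/5 3/5 0; 0 0 1]
T2·T1 = [-1/5 -7/5 0; 4/5 3/5 0; 0 0 1]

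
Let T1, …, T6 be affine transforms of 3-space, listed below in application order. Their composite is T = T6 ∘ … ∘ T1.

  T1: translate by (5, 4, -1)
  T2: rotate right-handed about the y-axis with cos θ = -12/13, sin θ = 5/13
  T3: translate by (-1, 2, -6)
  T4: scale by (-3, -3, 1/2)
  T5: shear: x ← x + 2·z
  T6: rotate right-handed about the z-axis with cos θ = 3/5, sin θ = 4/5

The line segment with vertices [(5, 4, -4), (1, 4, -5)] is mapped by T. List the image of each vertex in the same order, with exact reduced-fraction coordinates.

image vertices: (2778/65, 454/65, -34/13), (2487/65, 66/65, -18/13)

T1 translate by (5, 4, -1): (5, 4, -4) → (10, 8, -5); (1, 4, -5) → (6, 8, -6)
T2 rotate right-handed about the y-axis with cos θ = -12/13, sin θ = 5/13: (10, 8, -5) → (-145/13, 8, 10/13); (6, 8, -6) → (-102/13, 8, 42/13)
T3 translate by (-1, 2, -6): (-145/13, 8, 10/13) → (-158/13, 10, -68/13); (-102/13, 8, 42/13) → (-115/13, 10, -36/13)
T4 scale by (-3, -3, 1/2): (-158/13, 10, -68/13) → (474/13, -30, -34/13); (-115/13, 10, -36/13) → (345/13, -30, -18/13)
T5 shear: x ← x + 2·z: (474/13, -30, -34/13) → (406/13, -30, -34/13); (345/13, -30, -18/13) → (309/13, -30, -18/13)
T6 rotate right-handed about the z-axis with cos θ = 3/5, sin θ = 4/5: (406/13, -30, -34/13) → (2778/65, 454/65, -34/13); (309/13, -30, -18/13) → (2487/65, 66/65, -18/13)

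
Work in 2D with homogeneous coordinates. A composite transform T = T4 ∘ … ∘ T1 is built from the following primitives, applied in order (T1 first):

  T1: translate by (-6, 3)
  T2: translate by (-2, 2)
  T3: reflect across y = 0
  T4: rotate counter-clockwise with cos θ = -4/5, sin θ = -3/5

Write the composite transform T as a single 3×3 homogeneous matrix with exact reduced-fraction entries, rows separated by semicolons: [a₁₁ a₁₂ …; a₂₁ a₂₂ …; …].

T1 = [1 0 -6; 0 1 3; 0 0 1]
T2·T1 = [1 0 -8; 0 1 5; 0 0 1]
T3·…·T1 = [1 0 -8; 0 -1 -5; 0 0 1]
T4·…·T1 = [-4/5 -3/5 17/5; -3/5 4/5 44/5; 0 0 1]

T = [-4/5 -3/5 17/5; -3/5 4/5 44/5; 0 0 1]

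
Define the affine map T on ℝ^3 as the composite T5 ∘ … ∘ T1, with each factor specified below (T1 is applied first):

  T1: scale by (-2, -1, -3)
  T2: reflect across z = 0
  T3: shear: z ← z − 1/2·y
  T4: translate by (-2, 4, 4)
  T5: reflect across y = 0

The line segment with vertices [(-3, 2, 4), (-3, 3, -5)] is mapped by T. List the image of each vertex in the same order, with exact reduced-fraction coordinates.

image vertices: (4, -2, 17), (4, -1, -19/2)

T1 scale by (-2, -1, -3): (-3, 2, 4) → (6, -2, -12); (-3, 3, -5) → (6, -3, 15)
T2 reflect across z = 0: (6, -2, -12) → (6, -2, 12); (6, -3, 15) → (6, -3, -15)
T3 shear: z ← z − 1/2·y: (6, -2, 12) → (6, -2, 13); (6, -3, -15) → (6, -3, -27/2)
T4 translate by (-2, 4, 4): (6, -2, 13) → (4, 2, 17); (6, -3, -27/2) → (4, 1, -19/2)
T5 reflect across y = 0: (4, 2, 17) → (4, -2, 17); (4, 1, -19/2) → (4, -1, -19/2)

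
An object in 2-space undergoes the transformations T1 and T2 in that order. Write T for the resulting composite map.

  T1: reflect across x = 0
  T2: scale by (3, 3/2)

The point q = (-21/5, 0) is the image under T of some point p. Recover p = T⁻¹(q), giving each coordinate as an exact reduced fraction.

T1 = [-1 0 0; 0 1 0; 0 0 1]
T2·T1 = [-3 0 0; 0 3/2 0; 0 0 1]
det M = -9/2; M⁻¹ = [-1/3 0 0; 0 2/3 0; 0 0 1]
M⁻¹ · (-21/5, 0)ᵀ = (7/5, 0)ᵀ

p = (7/5, 0)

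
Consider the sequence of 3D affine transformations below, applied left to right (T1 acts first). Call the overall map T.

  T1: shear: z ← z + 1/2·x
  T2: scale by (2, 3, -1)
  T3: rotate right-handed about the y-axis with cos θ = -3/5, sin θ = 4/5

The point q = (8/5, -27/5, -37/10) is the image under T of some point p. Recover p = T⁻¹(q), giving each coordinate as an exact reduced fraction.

T1 = [1 0 0 0; 0 1 0 0; 1/2 0 1 0; 0 0 0 1]
T2·T1 = [2 0 0 0; 0 3 0 0; -1/2 0 -1 0; 0 0 0 1]
T3·…·T1 = [-8/5 0 -4/5 0; 0 3 0 0; -13/10 0 3/5 0; 0 0 0 1]
det M = -6; M⁻¹ = [-3/10 0 -2/5 0; 0 1/3 0 0; -13/20 0 4/5 0; 0 0 0 1]
M⁻¹ · (8/5, -27/5, -37/10)ᵀ = (1, -9/5, -4)ᵀ

p = (1, -9/5, -4)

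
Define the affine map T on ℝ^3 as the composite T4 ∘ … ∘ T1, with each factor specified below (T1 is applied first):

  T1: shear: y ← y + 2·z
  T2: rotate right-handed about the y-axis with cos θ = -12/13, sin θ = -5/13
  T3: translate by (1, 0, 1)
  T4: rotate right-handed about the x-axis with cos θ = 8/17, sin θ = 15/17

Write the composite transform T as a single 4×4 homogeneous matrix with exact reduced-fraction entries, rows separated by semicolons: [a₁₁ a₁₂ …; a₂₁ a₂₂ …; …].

T = [-12/13 0 -5/13 1; -75/221 8/17 388/221 -15/17; 40/221 15/17 294/221 8/17; 0 0 0 1]

T1 = [1 0 0 0; 0 1 2 0; 0 0 1 0; 0 0 0 1]
T2·T1 = [-12/13 0 -5/13 0; 0 1 2 0; 5/13 0 -12/13 0; 0 0 0 1]
T3·…·T1 = [-12/13 0 -5/13 1; 0 1 2 0; 5/13 0 -12/13 1; 0 0 0 1]
T4·…·T1 = [-12/13 0 -5/13 1; -75/221 8/17 388/221 -15/17; 40/221 15/17 294/221 8/17; 0 0 0 1]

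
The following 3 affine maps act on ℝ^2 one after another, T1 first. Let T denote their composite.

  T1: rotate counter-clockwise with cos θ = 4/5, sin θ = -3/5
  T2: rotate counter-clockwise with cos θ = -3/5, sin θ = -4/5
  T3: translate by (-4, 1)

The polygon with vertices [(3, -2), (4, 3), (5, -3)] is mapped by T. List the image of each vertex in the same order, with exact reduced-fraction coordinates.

image vertices: (-186/25, 52/25), (-7, -3), (-241/25, 62/25)

T1 rotate counter-clockwise with cos θ = 4/5, sin θ = -3/5: (3, -2) → (6/5, -17/5); (4, 3) → (5, 0); (5, -3) → (11/5, -27/5)
T2 rotate counter-clockwise with cos θ = -3/5, sin θ = -4/5: (6/5, -17/5) → (-86/25, 27/25); (5, 0) → (-3, -4); (11/5, -27/5) → (-141/25, 37/25)
T3 translate by (-4, 1): (-86/25, 27/25) → (-186/25, 52/25); (-3, -4) → (-7, -3); (-141/25, 37/25) → (-241/25, 62/25)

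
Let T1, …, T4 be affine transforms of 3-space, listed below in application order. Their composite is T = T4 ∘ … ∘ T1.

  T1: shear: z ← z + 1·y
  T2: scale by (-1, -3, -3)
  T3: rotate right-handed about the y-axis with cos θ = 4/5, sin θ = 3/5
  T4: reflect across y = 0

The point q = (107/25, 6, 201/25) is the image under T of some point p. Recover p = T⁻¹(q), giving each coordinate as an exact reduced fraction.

T1 = [1 0 0 0; 0 1 0 0; 0 1 1 0; 0 0 0 1]
T2·T1 = [-1 0 0 0; 0 -3 0 0; 0 -3 -3 0; 0 0 0 1]
T3·…·T1 = [-4/5 -9/5 -9/5 0; 0 -3 0 0; 3/5 -12/5 -12/5 0; 0 0 0 1]
T4·…·T1 = [-4/5 -9/5 -9/5 0; 0 3 0 0; 3/5 -12/5 -12/5 0; 0 0 0 1]
det M = 9; M⁻¹ = [-4/5 0 3/5 0; 0 1/3 0 0; -1/5 -1/3 -4/15 0; 0 0 0 1]
M⁻¹ · (107/25, 6, 201/25)ᵀ = (7/5, 2, -5)ᵀ

p = (7/5, 2, -5)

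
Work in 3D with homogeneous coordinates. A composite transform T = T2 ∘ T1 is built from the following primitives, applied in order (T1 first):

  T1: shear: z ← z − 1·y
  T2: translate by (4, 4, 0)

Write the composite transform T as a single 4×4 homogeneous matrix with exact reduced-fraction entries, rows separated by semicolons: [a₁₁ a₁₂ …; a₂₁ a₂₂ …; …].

T = [1 0 0 4; 0 1 0 4; 0 -1 1 0; 0 0 0 1]

T1 = [1 0 0 0; 0 1 0 0; 0 -1 1 0; 0 0 0 1]
T2·T1 = [1 0 0 4; 0 1 0 4; 0 -1 1 0; 0 0 0 1]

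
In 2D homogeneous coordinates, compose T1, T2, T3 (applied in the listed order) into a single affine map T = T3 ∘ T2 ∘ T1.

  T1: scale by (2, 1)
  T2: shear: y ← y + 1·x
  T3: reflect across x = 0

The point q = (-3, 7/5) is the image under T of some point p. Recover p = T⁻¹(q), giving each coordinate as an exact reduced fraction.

T1 = [2 0 0; 0 1 0; 0 0 1]
T2·T1 = [2 0 0; 2 1 0; 0 0 1]
T3·…·T1 = [-2 0 0; 2 1 0; 0 0 1]
det M = -2; M⁻¹ = [-1/2 0 0; 1 1 0; 0 0 1]
M⁻¹ · (-3, 7/5)ᵀ = (3/2, -8/5)ᵀ

p = (3/2, -8/5)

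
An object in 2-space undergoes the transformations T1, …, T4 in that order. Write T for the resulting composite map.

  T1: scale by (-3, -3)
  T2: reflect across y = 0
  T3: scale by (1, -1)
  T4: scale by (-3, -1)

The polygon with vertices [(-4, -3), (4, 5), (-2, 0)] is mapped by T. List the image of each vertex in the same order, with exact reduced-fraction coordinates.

image vertices: (-36, -9), (36, 15), (-18, 0)

T1 scale by (-3, -3): (-4, -3) → (12, 9); (4, 5) → (-12, -15); (-2, 0) → (6, 0)
T2 reflect across y = 0: (12, 9) → (12, -9); (-12, -15) → (-12, 15); (6, 0) → (6, 0)
T3 scale by (1, -1): (12, -9) → (12, 9); (-12, 15) → (-12, -15); (6, 0) → (6, 0)
T4 scale by (-3, -1): (12, 9) → (-36, -9); (-12, -15) → (36, 15); (6, 0) → (-18, 0)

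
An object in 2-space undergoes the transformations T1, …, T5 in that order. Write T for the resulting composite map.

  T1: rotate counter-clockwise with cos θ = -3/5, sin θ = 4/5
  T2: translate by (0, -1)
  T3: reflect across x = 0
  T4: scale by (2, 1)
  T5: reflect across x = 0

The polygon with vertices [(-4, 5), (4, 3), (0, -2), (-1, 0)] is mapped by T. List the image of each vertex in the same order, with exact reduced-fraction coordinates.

image vertices: (-16/5, -36/5), (-48/5, 2/5), (16/5, 1/5), (6/5, -9/5)

T1 rotate counter-clockwise with cos θ = -3/5, sin θ = 4/5: (-4, 5) → (-8/5, -31/5); (4, 3) → (-24/5, 7/5); (0, -2) → (8/5, 6/5); (-1, 0) → (3/5, -4/5)
T2 translate by (0, -1): (-8/5, -31/5) → (-8/5, -36/5); (-24/5, 7/5) → (-24/5, 2/5); (8/5, 6/5) → (8/5, 1/5); (3/5, -4/5) → (3/5, -9/5)
T3 reflect across x = 0: (-8/5, -36/5) → (8/5, -36/5); (-24/5, 2/5) → (24/5, 2/5); (8/5, 1/5) → (-8/5, 1/5); (3/5, -9/5) → (-3/5, -9/5)
T4 scale by (2, 1): (8/5, -36/5) → (16/5, -36/5); (24/5, 2/5) → (48/5, 2/5); (-8/5, 1/5) → (-16/5, 1/5); (-3/5, -9/5) → (-6/5, -9/5)
T5 reflect across x = 0: (16/5, -36/5) → (-16/5, -36/5); (48/5, 2/5) → (-48/5, 2/5); (-16/5, 1/5) → (16/5, 1/5); (-6/5, -9/5) → (6/5, -9/5)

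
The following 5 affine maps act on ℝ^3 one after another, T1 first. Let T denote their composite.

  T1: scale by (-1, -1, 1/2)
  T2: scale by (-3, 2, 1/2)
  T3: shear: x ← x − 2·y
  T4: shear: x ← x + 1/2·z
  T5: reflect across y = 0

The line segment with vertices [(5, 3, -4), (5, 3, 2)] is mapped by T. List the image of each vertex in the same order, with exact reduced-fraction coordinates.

image vertices: (53/2, 6, -1), (109/4, 6, 1/2)

T1 scale by (-1, -1, 1/2): (5, 3, -4) → (-5, -3, -2); (5, 3, 2) → (-5, -3, 1)
T2 scale by (-3, 2, 1/2): (-5, -3, -2) → (15, -6, -1); (-5, -3, 1) → (15, -6, 1/2)
T3 shear: x ← x − 2·y: (15, -6, -1) → (27, -6, -1); (15, -6, 1/2) → (27, -6, 1/2)
T4 shear: x ← x + 1/2·z: (27, -6, -1) → (53/2, -6, -1); (27, -6, 1/2) → (109/4, -6, 1/2)
T5 reflect across y = 0: (53/2, -6, -1) → (53/2, 6, -1); (109/4, -6, 1/2) → (109/4, 6, 1/2)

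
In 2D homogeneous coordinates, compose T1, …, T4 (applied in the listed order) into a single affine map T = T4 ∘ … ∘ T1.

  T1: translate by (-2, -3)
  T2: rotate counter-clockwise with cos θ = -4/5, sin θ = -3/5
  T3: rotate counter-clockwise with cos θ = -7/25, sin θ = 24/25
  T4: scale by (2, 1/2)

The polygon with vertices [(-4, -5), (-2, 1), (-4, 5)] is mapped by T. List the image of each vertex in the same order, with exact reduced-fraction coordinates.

T1 translate by (-2, -3): (-4, -5) → (-6, -8); (-2, 1) → (-4, -2); (-4, 5) → (-6, 2)
T2 rotate counter-clockwise with cos θ = -4/5, sin θ = -3/5: (-6, -8) → (0, 10); (-4, -2) → (2, 4); (-6, 2) → (6, 2)
T3 rotate counter-clockwise with cos θ = -7/25, sin θ = 24/25: (0, 10) → (-48/5, -14/5); (2, 4) → (-22/5, 4/5); (6, 2) → (-18/5, 26/5)
T4 scale by (2, 1/2): (-48/5, -14/5) → (-96/5, -7/5); (-22/5, 4/5) → (-44/5, 2/5); (-18/5, 26/5) → (-36/5, 13/5)

image vertices: (-96/5, -7/5), (-44/5, 2/5), (-36/5, 13/5)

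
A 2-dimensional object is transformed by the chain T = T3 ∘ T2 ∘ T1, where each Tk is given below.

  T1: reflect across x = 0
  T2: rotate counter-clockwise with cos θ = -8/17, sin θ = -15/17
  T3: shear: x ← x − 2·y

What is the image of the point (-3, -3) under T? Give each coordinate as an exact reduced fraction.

T1 reflect across x = 0: (-3, -3) → (3, -3)
T2 rotate counter-clockwise with cos θ = -8/17, sin θ = -15/17: (3, -3) → (-69/17, -21/17)
T3 shear: x ← x − 2·y: (-69/17, -21/17) → (-27/17, -21/17)

T(p) = (-27/17, -21/17)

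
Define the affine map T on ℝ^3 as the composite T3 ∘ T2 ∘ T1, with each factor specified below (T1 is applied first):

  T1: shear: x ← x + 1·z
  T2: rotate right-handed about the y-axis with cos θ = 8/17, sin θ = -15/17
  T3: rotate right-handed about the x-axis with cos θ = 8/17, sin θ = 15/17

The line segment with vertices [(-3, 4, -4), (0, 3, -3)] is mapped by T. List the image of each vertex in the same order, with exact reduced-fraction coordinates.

image vertices: (4/17, 2599/289, -76/289), (21/17, 1443/289, 213/289)

T1 shear: x ← x + 1·z: (-3, 4, -4) → (-7, 4, -4); (0, 3, -3) → (-3, 3, -3)
T2 rotate right-handed about the y-axis with cos θ = 8/17, sin θ = -15/17: (-7, 4, -4) → (4/17, 4, -137/17); (-3, 3, -3) → (21/17, 3, -69/17)
T3 rotate right-handed about the x-axis with cos θ = 8/17, sin θ = 15/17: (4/17, 4, -137/17) → (4/17, 2599/289, -76/289); (21/17, 3, -69/17) → (21/17, 1443/289, 213/289)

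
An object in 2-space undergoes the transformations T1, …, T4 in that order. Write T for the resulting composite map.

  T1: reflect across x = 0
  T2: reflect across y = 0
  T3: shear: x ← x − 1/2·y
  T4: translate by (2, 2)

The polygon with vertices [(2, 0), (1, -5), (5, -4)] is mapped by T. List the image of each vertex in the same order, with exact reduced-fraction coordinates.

T1 reflect across x = 0: (2, 0) → (-2, 0); (1, -5) → (-1, -5); (5, -4) → (-5, -4)
T2 reflect across y = 0: (-2, 0) → (-2, 0); (-1, -5) → (-1, 5); (-5, -4) → (-5, 4)
T3 shear: x ← x − 1/2·y: (-2, 0) → (-2, 0); (-1, 5) → (-7/2, 5); (-5, 4) → (-7, 4)
T4 translate by (2, 2): (-2, 0) → (0, 2); (-7/2, 5) → (-3/2, 7); (-7, 4) → (-5, 6)

image vertices: (0, 2), (-3/2, 7), (-5, 6)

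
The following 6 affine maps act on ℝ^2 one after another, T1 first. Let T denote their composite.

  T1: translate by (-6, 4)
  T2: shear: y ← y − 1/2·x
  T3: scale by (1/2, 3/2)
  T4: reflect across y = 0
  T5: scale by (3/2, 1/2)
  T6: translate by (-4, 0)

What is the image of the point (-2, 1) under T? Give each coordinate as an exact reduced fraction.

T(p) = (-10, -27/4)

T1 translate by (-6, 4): (-2, 1) → (-8, 5)
T2 shear: y ← y − 1/2·x: (-8, 5) → (-8, 9)
T3 scale by (1/2, 3/2): (-8, 9) → (-4, 27/2)
T4 reflect across y = 0: (-4, 27/2) → (-4, -27/2)
T5 scale by (3/2, 1/2): (-4, -27/2) → (-6, -27/4)
T6 translate by (-4, 0): (-6, -27/4) → (-10, -27/4)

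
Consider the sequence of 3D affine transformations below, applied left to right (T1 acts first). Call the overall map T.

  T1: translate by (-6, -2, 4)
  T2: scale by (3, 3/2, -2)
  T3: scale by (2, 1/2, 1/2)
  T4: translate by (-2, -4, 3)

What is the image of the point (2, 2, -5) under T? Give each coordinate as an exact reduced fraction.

T(p) = (-26, -4, 4)

T1 translate by (-6, -2, 4): (2, 2, -5) → (-4, 0, -1)
T2 scale by (3, 3/2, -2): (-4, 0, -1) → (-12, 0, 2)
T3 scale by (2, 1/2, 1/2): (-12, 0, 2) → (-24, 0, 1)
T4 translate by (-2, -4, 3): (-24, 0, 1) → (-26, -4, 4)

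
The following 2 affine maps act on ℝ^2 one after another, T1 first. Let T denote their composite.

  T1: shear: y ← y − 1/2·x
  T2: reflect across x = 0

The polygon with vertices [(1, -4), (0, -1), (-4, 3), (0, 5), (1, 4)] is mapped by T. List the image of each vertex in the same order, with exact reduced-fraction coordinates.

image vertices: (-1, -9/2), (0, -1), (4, 5), (0, 5), (-1, 7/2)

T1 shear: y ← y − 1/2·x: (1, -4) → (1, -9/2); (0, -1) → (0, -1); (-4, 3) → (-4, 5); (0, 5) → (0, 5); (1, 4) → (1, 7/2)
T2 reflect across x = 0: (1, -9/2) → (-1, -9/2); (0, -1) → (0, -1); (-4, 5) → (4, 5); (0, 5) → (0, 5); (1, 7/2) → (-1, 7/2)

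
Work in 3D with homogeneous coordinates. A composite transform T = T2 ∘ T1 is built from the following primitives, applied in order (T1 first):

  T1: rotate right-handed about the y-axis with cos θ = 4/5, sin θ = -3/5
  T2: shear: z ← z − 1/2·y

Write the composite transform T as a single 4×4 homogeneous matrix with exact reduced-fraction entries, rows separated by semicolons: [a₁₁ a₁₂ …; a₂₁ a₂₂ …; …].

T = [4/5 0 -3/5 0; 0 1 0 0; 3/5 -1/2 4/5 0; 0 0 0 1]

T1 = [4/5 0 -3/5 0; 0 1 0 0; 3/5 0 4/5 0; 0 0 0 1]
T2·T1 = [4/5 0 -3/5 0; 0 1 0 0; 3/5 -1/2 4/5 0; 0 0 0 1]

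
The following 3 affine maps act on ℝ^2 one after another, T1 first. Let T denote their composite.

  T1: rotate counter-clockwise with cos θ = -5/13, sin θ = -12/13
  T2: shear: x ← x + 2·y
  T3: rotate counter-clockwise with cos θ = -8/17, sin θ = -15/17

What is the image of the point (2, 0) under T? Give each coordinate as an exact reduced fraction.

T(p) = (8/17, 1062/221)

T1 rotate counter-clockwise with cos θ = -5/13, sin θ = -12/13: (2, 0) → (-10/13, -24/13)
T2 shear: x ← x + 2·y: (-10/13, -24/13) → (-58/13, -24/13)
T3 rotate counter-clockwise with cos θ = -8/17, sin θ = -15/17: (-58/13, -24/13) → (8/17, 1062/221)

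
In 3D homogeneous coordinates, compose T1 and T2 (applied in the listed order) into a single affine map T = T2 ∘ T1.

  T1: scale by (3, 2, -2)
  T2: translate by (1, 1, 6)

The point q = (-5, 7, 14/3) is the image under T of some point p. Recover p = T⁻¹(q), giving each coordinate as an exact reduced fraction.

T1 = [3 0 0 0; 0 2 0 0; 0 0 -2 0; 0 0 0 1]
T2·T1 = [3 0 0 1; 0 2 0 1; 0 0 -2 6; 0 0 0 1]
det M = -12; M⁻¹ = [1/3 0 0 -1/3; 0 1/2 0 -1/2; 0 0 -1/2 3; 0 0 0 1]
M⁻¹ · (-5, 7, 14/3)ᵀ = (-2, 3, 2/3)ᵀ

p = (-2, 3, 2/3)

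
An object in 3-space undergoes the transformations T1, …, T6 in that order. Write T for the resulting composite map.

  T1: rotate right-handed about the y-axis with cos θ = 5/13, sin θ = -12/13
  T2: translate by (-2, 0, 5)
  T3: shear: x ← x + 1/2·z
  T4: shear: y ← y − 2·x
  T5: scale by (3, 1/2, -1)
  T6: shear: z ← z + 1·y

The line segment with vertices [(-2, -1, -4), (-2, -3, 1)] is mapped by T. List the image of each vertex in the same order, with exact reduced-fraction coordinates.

image vertices: (135/26, -29/13, -50/13), (-75/13, 11/26, -81/26)

T1 rotate right-handed about the y-axis with cos θ = 5/13, sin θ = -12/13: (-2, -1, -4) → (38/13, -1, -44/13); (-2, -3, 1) → (-22/13, -3, -19/13)
T2 translate by (-2, 0, 5): (38/13, -1, -44/13) → (12/13, -1, 21/13); (-22/13, -3, -19/13) → (-48/13, -3, 46/13)
T3 shear: x ← x + 1/2·z: (12/13, -1, 21/13) → (45/26, -1, 21/13); (-48/13, -3, 46/13) → (-25/13, -3, 46/13)
T4 shear: y ← y − 2·x: (45/26, -1, 21/13) → (45/26, -58/13, 21/13); (-25/13, -3, 46/13) → (-25/13, 11/13, 46/13)
T5 scale by (3, 1/2, -1): (45/26, -58/13, 21/13) → (135/26, -29/13, -21/13); (-25/13, 11/13, 46/13) → (-75/13, 11/26, -46/13)
T6 shear: z ← z + 1·y: (135/26, -29/13, -21/13) → (135/26, -29/13, -50/13); (-75/13, 11/26, -46/13) → (-75/13, 11/26, -81/26)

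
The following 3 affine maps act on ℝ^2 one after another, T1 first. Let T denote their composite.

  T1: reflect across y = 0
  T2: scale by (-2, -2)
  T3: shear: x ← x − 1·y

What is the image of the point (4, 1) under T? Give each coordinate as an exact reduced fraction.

T(p) = (-10, 2)

T1 reflect across y = 0: (4, 1) → (4, -1)
T2 scale by (-2, -2): (4, -1) → (-8, 2)
T3 shear: x ← x − 1·y: (-8, 2) → (-10, 2)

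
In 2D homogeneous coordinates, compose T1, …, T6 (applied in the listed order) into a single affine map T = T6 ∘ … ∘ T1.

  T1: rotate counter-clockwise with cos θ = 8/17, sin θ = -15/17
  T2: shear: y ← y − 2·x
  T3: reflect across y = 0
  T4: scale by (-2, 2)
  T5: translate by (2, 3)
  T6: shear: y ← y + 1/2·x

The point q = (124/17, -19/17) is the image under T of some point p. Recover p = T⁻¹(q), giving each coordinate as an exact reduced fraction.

p = (0, -3)

T1 = [8/17 15/17 0; -15/17 8/17 0; 0 0 1]
T2·T1 = [8/17 15/17 0; -31/17 -22/17 0; 0 0 1]
T3·…·T1 = [8/17 15/17 0; 31/17 22/17 0; 0 0 1]
T4·…·T1 = [-16/17 -30/17 0; 62/17 44/17 0; 0 0 1]
T5·…·T1 = [-16/17 -30/17 2; 62/17 44/17 3; 0 0 1]
T6·…·T1 = [-16/17 -30/17 2; 54/17 29/17 4; 0 0 1]
det M = 4; M⁻¹ = [29/68 15/34 -89/34; -27/34 -4/17 43/17; 0 0 1]
M⁻¹ · (124/17, -19/17)ᵀ = (0, -3)ᵀ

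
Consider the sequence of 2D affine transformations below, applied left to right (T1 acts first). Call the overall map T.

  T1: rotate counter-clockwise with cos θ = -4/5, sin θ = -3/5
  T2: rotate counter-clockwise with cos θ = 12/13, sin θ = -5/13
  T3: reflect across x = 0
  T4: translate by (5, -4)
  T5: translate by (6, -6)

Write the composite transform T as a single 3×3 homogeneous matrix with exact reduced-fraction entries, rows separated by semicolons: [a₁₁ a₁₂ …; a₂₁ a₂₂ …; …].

T = [63/65 -16/65 11; -16/65 -63/65 -10; 0 0 1]

T1 = [-4/5 3/5 0; -3/5 -4/5 0; 0 0 1]
T2·T1 = [-63/65 16/65 0; -16/65 -63/65 0; 0 0 1]
T3·…·T1 = [63/65 -16/65 0; -16/65 -63/65 0; 0 0 1]
T4·…·T1 = [63/65 -16/65 5; -16/65 -63/65 -4; 0 0 1]
T5·…·T1 = [63/65 -16/65 11; -16/65 -63/65 -10; 0 0 1]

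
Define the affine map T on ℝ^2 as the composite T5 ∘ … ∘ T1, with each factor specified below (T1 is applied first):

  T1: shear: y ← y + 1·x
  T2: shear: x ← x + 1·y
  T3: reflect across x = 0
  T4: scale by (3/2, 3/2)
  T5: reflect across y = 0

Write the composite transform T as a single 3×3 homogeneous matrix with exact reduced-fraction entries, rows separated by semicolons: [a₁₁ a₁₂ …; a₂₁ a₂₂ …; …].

T1 = [1 0 0; 1 1 0; 0 0 1]
T2·T1 = [2 1 0; 1 1 0; 0 0 1]
T3·…·T1 = [-2 -1 0; 1 1 0; 0 0 1]
T4·…·T1 = [-3 -3/2 0; 3/2 3/2 0; 0 0 1]
T5·…·T1 = [-3 -3/2 0; -3/2 -3/2 0; 0 0 1]

T = [-3 -3/2 0; -3/2 -3/2 0; 0 0 1]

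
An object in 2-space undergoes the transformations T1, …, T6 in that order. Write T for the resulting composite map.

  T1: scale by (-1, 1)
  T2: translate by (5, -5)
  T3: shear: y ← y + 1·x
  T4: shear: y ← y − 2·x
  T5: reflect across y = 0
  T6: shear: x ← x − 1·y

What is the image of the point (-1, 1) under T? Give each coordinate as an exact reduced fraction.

T1 scale by (-1, 1): (-1, 1) → (1, 1)
T2 translate by (5, -5): (1, 1) → (6, -4)
T3 shear: y ← y + 1·x: (6, -4) → (6, 2)
T4 shear: y ← y − 2·x: (6, 2) → (6, -10)
T5 reflect across y = 0: (6, -10) → (6, 10)
T6 shear: x ← x − 1·y: (6, 10) → (-4, 10)

T(p) = (-4, 10)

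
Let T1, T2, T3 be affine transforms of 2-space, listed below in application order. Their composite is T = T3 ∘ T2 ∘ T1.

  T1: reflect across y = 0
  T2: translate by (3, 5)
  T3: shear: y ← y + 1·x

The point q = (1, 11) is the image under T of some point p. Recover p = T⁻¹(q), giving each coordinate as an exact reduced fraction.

p = (-2, -5)

T1 = [1 0 0; 0 -1 0; 0 0 1]
T2·T1 = [1 0 3; 0 -1 5; 0 0 1]
T3·…·T1 = [1 0 3; 1 -1 8; 0 0 1]
det M = -1; M⁻¹ = [1 0 -3; 1 -1 5; 0 0 1]
M⁻¹ · (1, 11)ᵀ = (-2, -5)ᵀ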